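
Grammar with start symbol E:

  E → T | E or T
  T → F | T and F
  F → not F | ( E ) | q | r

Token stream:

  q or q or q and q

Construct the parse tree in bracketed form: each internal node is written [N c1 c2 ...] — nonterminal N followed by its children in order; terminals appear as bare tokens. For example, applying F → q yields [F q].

[E [E [E [T [F q]]] or [T [F q]]] or [T [T [F q]] and [F q]]]

E
E or T
E or T or T
T or T or T
F or T or T
q or T or T
q or F or T
q or q or T
q or q or T and F
q or q or F and F
q or q or q and F
q or q or q and q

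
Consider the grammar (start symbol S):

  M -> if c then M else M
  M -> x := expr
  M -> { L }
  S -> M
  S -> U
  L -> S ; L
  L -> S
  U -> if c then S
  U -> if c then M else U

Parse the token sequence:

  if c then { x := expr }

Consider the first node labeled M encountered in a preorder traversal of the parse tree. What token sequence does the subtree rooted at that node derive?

{ x := expr }

[S [U if c then [S [M { [L [S [M x := expr]]] }]]]]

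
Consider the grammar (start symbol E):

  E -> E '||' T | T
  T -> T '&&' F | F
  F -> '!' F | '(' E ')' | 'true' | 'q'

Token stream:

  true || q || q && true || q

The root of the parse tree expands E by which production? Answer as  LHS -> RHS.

[E [E [E [E [T [F true]]] || [T [F q]]] || [T [T [F q]] && [F true]]] || [T [F q]]]

E -> E '||' T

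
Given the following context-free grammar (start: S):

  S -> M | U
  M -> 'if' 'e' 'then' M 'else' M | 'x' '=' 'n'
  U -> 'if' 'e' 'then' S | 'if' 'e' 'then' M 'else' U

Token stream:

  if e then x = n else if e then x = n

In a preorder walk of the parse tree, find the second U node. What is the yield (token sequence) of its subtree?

[S [U if e then [M x = n] else [U if e then [S [M x = n]]]]]

if e then x = n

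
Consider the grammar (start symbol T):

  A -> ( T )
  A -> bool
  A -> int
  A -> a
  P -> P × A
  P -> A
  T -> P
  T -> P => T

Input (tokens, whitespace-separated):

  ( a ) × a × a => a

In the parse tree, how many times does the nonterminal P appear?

[T [P [P [P [A ( [T [P [A a]]] )]] × [A a]] × [A a]] => [T [P [A a]]]]

5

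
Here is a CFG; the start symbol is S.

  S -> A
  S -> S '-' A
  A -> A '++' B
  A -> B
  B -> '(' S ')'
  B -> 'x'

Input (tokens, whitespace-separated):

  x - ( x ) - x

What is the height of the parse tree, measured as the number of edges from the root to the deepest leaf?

7

[S [S [S [A [B x]]] - [A [B ( [S [A [B x]]] )]]] - [A [B x]]]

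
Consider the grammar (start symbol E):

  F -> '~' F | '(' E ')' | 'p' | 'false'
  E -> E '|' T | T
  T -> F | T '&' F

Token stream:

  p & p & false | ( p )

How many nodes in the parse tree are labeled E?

[E [E [T [T [T [F p]] & [F p]] & [F false]]] | [T [F ( [E [T [F p]]] )]]]

3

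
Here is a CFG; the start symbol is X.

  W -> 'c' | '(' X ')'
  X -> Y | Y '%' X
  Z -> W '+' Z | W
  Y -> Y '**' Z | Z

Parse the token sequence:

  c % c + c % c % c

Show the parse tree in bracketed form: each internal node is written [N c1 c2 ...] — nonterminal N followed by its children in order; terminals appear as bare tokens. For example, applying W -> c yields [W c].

X
Y % X
Z % X
W % X
c % X
c % Y % X
c % Z % X
c % W + Z % X
c % c + Z % X
c % c + W % X
c % c + c % X
c % c + c % Y % X
c % c + c % Z % X
c % c + c % W % X
c % c + c % c % X
c % c + c % c % Y
c % c + c % c % Z
c % c + c % c % W
c % c + c % c % c

[X [Y [Z [W c]]] % [X [Y [Z [W c] + [Z [W c]]]] % [X [Y [Z [W c]]] % [X [Y [Z [W c]]]]]]]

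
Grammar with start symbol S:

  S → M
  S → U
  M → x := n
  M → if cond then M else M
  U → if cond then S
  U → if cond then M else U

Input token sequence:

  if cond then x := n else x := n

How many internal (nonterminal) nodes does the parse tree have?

4

[S [M if cond then [M x := n] else [M x := n]]]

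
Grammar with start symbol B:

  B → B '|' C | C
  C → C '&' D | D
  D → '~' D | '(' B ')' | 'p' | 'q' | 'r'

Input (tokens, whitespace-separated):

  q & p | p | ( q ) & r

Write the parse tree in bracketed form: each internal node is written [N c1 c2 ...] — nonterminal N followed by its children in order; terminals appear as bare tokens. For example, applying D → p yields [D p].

[B [B [B [C [C [D q]] & [D p]]] | [C [D p]]] | [C [C [D ( [B [C [D q]]] )]] & [D r]]]

B
B | C
B | C | C
C | C | C
C & D | C | C
D & D | C | C
q & D | C | C
q & p | C | C
q & p | D | C
q & p | p | C
q & p | p | C & D
q & p | p | D & D
q & p | p | ( B ) & D
q & p | p | ( C ) & D
q & p | p | ( D ) & D
q & p | p | ( q ) & D
q & p | p | ( q ) & r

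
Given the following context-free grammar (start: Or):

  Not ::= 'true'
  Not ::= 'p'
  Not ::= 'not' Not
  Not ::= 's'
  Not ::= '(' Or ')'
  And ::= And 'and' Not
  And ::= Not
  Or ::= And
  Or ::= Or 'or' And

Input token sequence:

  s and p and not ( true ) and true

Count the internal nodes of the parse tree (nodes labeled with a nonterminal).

[Or [And [And [And [And [Not s]] and [Not p]] and [Not not [Not ( [Or [And [Not true]]] )]]] and [Not true]]]

13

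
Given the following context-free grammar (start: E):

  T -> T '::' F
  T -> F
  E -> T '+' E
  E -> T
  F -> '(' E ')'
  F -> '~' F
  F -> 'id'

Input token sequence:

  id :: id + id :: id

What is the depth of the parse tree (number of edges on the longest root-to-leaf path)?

[E [T [T [F id]] :: [F id]] + [E [T [T [F id]] :: [F id]]]]

5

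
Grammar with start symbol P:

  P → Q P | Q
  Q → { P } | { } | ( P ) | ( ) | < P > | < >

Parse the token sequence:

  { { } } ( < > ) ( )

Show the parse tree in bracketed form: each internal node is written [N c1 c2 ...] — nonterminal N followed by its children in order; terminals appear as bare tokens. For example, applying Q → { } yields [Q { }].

[P [Q { [P [Q { }]] }] [P [Q ( [P [Q < >]] )] [P [Q ( )]]]]

P
Q P
{ P } P
{ Q } P
{ { } } P
{ { } } Q P
{ { } } ( P ) P
{ { } } ( Q ) P
{ { } } ( < > ) P
{ { } } ( < > ) Q
{ { } } ( < > ) ( )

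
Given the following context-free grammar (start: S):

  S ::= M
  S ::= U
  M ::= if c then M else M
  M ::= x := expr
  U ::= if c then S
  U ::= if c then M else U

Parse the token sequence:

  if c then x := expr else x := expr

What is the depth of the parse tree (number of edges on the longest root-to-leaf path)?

3

[S [M if c then [M x := expr] else [M x := expr]]]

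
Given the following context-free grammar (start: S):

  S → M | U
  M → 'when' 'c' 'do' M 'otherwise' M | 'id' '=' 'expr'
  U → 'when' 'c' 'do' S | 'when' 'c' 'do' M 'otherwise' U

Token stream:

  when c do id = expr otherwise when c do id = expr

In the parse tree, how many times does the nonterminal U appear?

2

[S [U when c do [M id = expr] otherwise [U when c do [S [M id = expr]]]]]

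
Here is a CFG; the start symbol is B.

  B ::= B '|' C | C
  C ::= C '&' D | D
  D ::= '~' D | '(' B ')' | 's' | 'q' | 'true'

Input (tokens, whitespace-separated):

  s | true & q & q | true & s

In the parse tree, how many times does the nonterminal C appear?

6

[B [B [B [C [D s]]] | [C [C [C [D true]] & [D q]] & [D q]]] | [C [C [D true]] & [D s]]]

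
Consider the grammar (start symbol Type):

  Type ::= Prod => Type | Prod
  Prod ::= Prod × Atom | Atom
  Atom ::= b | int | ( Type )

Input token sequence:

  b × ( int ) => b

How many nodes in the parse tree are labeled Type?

3

[Type [Prod [Prod [Atom b]] × [Atom ( [Type [Prod [Atom int]]] )]] => [Type [Prod [Atom b]]]]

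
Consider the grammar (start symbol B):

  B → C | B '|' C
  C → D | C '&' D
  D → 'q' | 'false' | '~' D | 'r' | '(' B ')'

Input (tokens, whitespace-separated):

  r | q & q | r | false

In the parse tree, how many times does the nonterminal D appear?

[B [B [B [B [C [D r]]] | [C [C [D q]] & [D q]]] | [C [D r]]] | [C [D false]]]

5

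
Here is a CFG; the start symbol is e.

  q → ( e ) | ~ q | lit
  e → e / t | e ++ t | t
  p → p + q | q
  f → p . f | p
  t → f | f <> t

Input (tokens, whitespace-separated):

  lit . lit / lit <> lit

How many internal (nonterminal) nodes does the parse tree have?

17

[e [e [t [f [p [q lit]] . [f [p [q lit]]]]]] / [t [f [p [q lit]]] <> [t [f [p [q lit]]]]]]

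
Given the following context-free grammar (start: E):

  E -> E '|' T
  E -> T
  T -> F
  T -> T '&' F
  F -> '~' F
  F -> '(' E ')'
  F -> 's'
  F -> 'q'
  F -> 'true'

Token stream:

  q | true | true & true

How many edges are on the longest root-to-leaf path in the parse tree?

5

[E [E [E [T [F q]]] | [T [F true]]] | [T [T [F true]] & [F true]]]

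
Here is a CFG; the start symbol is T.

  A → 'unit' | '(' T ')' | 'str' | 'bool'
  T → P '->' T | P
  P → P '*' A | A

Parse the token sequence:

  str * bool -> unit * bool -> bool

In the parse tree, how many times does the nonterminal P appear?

5

[T [P [P [A str]] * [A bool]] -> [T [P [P [A unit]] * [A bool]] -> [T [P [A bool]]]]]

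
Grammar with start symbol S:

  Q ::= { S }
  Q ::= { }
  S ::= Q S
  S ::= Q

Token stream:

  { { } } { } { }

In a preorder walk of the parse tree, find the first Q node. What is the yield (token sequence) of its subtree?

{ { } }

[S [Q { [S [Q { }]] }] [S [Q { }] [S [Q { }]]]]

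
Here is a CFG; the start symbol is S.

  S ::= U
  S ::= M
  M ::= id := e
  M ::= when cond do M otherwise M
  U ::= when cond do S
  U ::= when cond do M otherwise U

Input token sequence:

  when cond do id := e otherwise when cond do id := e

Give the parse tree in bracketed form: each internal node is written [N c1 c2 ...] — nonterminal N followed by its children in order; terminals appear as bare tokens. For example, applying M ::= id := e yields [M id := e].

[S [U when cond do [M id := e] otherwise [U when cond do [S [M id := e]]]]]

S
U
when cond do M otherwise U
when cond do id := e otherwise U
when cond do id := e otherwise when cond do S
when cond do id := e otherwise when cond do M
when cond do id := e otherwise when cond do id := e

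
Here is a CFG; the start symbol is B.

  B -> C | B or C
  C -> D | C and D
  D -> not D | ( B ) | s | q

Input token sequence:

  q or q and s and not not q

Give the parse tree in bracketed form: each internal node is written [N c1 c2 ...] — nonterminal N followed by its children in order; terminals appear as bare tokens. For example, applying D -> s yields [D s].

B
B or C
C or C
D or C
q or C
q or C and D
q or C and D and D
q or D and D and D
q or q and D and D
q or q and s and D
q or q and s and not D
q or q and s and not not D
q or q and s and not not q

[B [B [C [D q]]] or [C [C [C [D q]] and [D s]] and [D not [D not [D q]]]]]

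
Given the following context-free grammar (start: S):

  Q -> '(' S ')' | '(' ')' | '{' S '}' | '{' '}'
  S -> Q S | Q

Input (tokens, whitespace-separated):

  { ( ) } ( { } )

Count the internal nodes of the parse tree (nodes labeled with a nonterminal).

[S [Q { [S [Q ( )]] }] [S [Q ( [S [Q { }]] )]]]

8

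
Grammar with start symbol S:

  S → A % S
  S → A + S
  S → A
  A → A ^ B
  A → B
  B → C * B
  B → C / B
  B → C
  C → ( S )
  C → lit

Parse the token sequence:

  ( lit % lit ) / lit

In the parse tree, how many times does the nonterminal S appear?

[S [A [B [C ( [S [A [B [C lit]]] % [S [A [B [C lit]]]]] )] / [B [C lit]]]]]

3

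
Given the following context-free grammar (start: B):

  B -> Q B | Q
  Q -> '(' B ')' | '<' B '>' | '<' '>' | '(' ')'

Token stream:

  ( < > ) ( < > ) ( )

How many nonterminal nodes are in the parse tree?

[B [Q ( [B [Q < >]] )] [B [Q ( [B [Q < >]] )] [B [Q ( )]]]]

10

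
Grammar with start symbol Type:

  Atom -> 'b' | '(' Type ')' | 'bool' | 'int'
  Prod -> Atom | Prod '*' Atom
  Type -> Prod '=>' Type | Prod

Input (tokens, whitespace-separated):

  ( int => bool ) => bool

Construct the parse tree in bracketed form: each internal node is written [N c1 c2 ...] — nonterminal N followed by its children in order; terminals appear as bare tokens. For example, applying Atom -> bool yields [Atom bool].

[Type [Prod [Atom ( [Type [Prod [Atom int]] => [Type [Prod [Atom bool]]]] )]] => [Type [Prod [Atom bool]]]]

Type
Prod => Type
Atom => Type
( Type ) => Type
( Prod => Type ) => Type
( Atom => Type ) => Type
( int => Type ) => Type
( int => Prod ) => Type
( int => Atom ) => Type
( int => bool ) => Type
( int => bool ) => Prod
( int => bool ) => Atom
( int => bool ) => bool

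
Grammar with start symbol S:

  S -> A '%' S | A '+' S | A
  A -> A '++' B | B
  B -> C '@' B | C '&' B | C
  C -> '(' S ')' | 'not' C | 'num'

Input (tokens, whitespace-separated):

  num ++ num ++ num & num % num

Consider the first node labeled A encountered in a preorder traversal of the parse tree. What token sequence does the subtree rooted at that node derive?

[S [A [A [A [B [C num]]] ++ [B [C num]]] ++ [B [C num] & [B [C num]]]] % [S [A [B [C num]]]]]

num ++ num ++ num & num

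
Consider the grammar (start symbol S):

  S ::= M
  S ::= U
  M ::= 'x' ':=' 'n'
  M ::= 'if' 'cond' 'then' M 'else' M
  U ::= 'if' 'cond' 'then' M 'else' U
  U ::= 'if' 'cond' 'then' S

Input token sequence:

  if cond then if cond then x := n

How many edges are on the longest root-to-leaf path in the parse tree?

[S [U if cond then [S [U if cond then [S [M x := n]]]]]]

6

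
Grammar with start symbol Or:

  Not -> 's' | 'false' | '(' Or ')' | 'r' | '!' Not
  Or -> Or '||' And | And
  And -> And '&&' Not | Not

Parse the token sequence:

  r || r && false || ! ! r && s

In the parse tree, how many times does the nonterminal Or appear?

3

[Or [Or [Or [And [Not r]]] || [And [And [Not r]] && [Not false]]] || [And [And [Not ! [Not ! [Not r]]]] && [Not s]]]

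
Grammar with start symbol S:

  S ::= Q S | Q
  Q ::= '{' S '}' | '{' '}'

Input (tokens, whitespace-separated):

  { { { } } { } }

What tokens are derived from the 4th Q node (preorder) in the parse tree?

[S [Q { [S [Q { [S [Q { }]] }] [S [Q { }]]] }]]

{ }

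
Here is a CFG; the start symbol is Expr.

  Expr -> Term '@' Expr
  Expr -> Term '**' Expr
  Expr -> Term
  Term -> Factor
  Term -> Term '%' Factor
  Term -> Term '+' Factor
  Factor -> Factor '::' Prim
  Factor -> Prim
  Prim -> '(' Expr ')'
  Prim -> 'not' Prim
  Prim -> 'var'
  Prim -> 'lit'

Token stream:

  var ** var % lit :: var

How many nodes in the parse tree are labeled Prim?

[Expr [Term [Factor [Prim var]]] ** [Expr [Term [Term [Factor [Prim var]]] % [Factor [Factor [Prim lit]] :: [Prim var]]]]]

4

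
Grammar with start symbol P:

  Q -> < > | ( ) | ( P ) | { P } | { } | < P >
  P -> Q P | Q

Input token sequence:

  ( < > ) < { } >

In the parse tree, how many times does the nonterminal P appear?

[P [Q ( [P [Q < >]] )] [P [Q < [P [Q { }]] >]]]

4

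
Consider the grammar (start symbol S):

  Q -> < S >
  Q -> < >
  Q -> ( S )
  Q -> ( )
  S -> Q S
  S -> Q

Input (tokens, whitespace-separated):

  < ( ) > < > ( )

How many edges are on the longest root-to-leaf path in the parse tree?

[S [Q < [S [Q ( )]] >] [S [Q < >] [S [Q ( )]]]]

4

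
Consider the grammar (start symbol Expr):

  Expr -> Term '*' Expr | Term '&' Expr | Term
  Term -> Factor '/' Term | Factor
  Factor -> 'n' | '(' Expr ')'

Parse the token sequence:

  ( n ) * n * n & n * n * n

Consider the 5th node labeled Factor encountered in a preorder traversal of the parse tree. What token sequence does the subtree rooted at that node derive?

[Expr [Term [Factor ( [Expr [Term [Factor n]]] )]] * [Expr [Term [Factor n]] * [Expr [Term [Factor n]] & [Expr [Term [Factor n]] * [Expr [Term [Factor n]] * [Expr [Term [Factor n]]]]]]]]

n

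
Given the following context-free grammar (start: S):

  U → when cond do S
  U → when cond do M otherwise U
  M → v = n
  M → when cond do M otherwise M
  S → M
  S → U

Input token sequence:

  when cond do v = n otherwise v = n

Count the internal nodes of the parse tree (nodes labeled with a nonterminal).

[S [M when cond do [M v = n] otherwise [M v = n]]]

4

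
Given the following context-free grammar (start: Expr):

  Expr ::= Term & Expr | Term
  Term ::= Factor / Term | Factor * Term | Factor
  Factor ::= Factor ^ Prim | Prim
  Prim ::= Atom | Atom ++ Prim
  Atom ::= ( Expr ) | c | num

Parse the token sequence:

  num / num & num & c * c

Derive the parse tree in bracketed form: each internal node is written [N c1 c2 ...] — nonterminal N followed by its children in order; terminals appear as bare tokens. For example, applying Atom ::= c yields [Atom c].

Expr
Term & Expr
Factor / Term & Expr
Prim / Term & Expr
Atom / Term & Expr
num / Term & Expr
num / Factor & Expr
num / Prim & Expr
num / Atom & Expr
num / num & Expr
num / num & Term & Expr
num / num & Factor & Expr
num / num & Prim & Expr
num / num & Atom & Expr
num / num & num & Expr
num / num & num & Term
num / num & num & Factor * Term
num / num & num & Prim * Term
num / num & num & Atom * Term
num / num & num & c * Term
num / num & num & c * Factor
num / num & num & c * Prim
num / num & num & c * Atom
num / num & num & c * c

[Expr [Term [Factor [Prim [Atom num]]] / [Term [Factor [Prim [Atom num]]]]] & [Expr [Term [Factor [Prim [Atom num]]]] & [Expr [Term [Factor [Prim [Atom c]]] * [Term [Factor [Prim [Atom c]]]]]]]]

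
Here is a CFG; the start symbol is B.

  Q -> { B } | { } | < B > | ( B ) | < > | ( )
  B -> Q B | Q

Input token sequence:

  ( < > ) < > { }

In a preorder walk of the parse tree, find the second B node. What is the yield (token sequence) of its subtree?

[B [Q ( [B [Q < >]] )] [B [Q < >] [B [Q { }]]]]

< >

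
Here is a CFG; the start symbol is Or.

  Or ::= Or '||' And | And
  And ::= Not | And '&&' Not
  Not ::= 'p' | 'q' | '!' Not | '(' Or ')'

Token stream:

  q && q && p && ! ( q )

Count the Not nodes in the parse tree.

[Or [And [And [And [And [Not q]] && [Not q]] && [Not p]] && [Not ! [Not ( [Or [And [Not q]]] )]]]]

6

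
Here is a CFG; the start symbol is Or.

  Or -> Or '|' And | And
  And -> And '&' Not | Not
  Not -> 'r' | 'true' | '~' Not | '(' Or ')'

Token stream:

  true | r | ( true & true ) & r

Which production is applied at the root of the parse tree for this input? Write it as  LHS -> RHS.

[Or [Or [Or [And [Not true]]] | [And [Not r]]] | [And [And [Not ( [Or [And [And [Not true]] & [Not true]]] )]] & [Not r]]]

Or -> Or '|' And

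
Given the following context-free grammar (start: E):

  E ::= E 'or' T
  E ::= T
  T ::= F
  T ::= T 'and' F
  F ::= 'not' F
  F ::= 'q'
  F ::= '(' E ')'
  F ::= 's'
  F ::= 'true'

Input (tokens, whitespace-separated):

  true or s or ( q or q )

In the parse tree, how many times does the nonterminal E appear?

[E [E [E [T [F true]]] or [T [F s]]] or [T [F ( [E [E [T [F q]]] or [T [F q]]] )]]]

5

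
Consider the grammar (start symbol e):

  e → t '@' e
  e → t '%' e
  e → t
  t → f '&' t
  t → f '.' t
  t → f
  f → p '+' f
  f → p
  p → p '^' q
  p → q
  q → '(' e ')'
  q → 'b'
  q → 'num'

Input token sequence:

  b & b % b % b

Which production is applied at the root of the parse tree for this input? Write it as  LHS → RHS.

[e [t [f [p [q b]]] & [t [f [p [q b]]]]] % [e [t [f [p [q b]]]] % [e [t [f [p [q b]]]]]]]

e → t '%' e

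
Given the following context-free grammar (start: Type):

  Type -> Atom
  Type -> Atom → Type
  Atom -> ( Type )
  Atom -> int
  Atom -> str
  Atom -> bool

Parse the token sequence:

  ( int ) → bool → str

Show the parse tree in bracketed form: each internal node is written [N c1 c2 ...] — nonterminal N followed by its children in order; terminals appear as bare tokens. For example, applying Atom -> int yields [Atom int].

Type
Atom → Type
( Type ) → Type
( Atom ) → Type
( int ) → Type
( int ) → Atom → Type
( int ) → bool → Type
( int ) → bool → Atom
( int ) → bool → str

[Type [Atom ( [Type [Atom int]] )] → [Type [Atom bool] → [Type [Atom str]]]]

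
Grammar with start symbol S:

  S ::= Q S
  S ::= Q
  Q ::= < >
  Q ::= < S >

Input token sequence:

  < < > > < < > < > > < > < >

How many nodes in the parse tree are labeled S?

[S [Q < [S [Q < >]] >] [S [Q < [S [Q < >] [S [Q < >]]] >] [S [Q < >] [S [Q < >]]]]]

7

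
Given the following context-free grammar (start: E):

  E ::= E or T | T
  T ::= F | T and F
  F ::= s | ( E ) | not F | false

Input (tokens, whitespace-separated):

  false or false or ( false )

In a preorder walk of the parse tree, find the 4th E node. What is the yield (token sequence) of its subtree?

false

[E [E [E [T [F false]]] or [T [F false]]] or [T [F ( [E [T [F false]]] )]]]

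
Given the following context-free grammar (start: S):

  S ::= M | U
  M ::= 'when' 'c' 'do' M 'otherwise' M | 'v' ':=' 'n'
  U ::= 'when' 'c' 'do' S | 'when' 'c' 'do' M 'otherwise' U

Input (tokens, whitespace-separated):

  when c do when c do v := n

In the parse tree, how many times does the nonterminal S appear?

3

[S [U when c do [S [U when c do [S [M v := n]]]]]]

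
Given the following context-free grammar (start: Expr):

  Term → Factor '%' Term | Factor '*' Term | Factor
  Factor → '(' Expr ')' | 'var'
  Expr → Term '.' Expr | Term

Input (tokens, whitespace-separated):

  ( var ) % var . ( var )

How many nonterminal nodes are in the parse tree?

14

[Expr [Term [Factor ( [Expr [Term [Factor var]]] )] % [Term [Factor var]]] . [Expr [Term [Factor ( [Expr [Term [Factor var]]] )]]]]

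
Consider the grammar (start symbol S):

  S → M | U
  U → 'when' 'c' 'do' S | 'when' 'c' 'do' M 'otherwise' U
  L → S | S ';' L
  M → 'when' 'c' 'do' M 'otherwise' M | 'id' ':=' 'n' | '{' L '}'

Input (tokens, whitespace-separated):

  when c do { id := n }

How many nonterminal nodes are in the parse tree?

[S [U when c do [S [M { [L [S [M id := n]]] }]]]]

7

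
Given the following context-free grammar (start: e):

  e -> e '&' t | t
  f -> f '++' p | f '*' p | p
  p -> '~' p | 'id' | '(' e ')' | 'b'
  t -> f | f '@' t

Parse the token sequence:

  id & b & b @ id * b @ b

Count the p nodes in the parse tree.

[e [e [e [t [f [p id]]]] & [t [f [p b]]]] & [t [f [p b]] @ [t [f [f [p id]] * [p b]] @ [t [f [p b]]]]]]

6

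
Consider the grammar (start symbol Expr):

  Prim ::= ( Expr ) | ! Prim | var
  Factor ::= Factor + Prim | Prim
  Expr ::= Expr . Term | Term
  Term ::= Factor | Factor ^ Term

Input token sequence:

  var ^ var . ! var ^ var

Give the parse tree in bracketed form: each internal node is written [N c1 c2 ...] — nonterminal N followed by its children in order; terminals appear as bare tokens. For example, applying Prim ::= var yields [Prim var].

Expr
Expr . Term
Term . Term
Factor ^ Term . Term
Prim ^ Term . Term
var ^ Term . Term
var ^ Factor . Term
var ^ Prim . Term
var ^ var . Term
var ^ var . Factor ^ Term
var ^ var . Prim ^ Term
var ^ var . ! Prim ^ Term
var ^ var . ! var ^ Term
var ^ var . ! var ^ Factor
var ^ var . ! var ^ Prim
var ^ var . ! var ^ var

[Expr [Expr [Term [Factor [Prim var]] ^ [Term [Factor [Prim var]]]]] . [Term [Factor [Prim ! [Prim var]]] ^ [Term [Factor [Prim var]]]]]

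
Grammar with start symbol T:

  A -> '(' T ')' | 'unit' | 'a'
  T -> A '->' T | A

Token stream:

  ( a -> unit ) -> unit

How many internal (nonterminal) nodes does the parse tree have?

8

[T [A ( [T [A a] -> [T [A unit]]] )] -> [T [A unit]]]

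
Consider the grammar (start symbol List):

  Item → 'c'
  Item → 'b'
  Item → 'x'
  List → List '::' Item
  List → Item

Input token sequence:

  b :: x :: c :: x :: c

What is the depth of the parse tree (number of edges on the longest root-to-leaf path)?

[List [List [List [List [List [Item b]] :: [Item x]] :: [Item c]] :: [Item x]] :: [Item c]]

6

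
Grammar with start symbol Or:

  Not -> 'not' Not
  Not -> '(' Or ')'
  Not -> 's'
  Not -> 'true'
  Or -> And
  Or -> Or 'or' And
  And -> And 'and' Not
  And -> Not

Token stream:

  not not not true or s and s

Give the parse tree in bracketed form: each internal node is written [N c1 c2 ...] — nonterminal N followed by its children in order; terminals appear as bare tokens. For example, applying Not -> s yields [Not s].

[Or [Or [And [Not not [Not not [Not not [Not true]]]]]] or [And [And [Not s]] and [Not s]]]

Or
Or or And
And or And
Not or And
not Not or And
not not Not or And
not not not Not or And
not not not true or And
not not not true or And and Not
not not not true or Not and Not
not not not true or s and Not
not not not true or s and s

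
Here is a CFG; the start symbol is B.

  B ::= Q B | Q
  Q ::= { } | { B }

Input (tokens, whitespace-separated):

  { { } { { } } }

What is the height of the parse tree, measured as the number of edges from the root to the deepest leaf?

[B [Q { [B [Q { }] [B [Q { [B [Q { }]] }]]] }]]

7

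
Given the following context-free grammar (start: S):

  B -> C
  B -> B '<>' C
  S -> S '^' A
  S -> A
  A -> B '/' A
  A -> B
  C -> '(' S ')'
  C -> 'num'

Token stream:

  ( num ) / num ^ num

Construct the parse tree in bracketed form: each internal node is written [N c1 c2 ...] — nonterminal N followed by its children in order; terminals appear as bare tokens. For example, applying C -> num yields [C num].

S
S ^ A
A ^ A
B / A ^ A
C / A ^ A
( S ) / A ^ A
( A ) / A ^ A
( B ) / A ^ A
( C ) / A ^ A
( num ) / A ^ A
( num ) / B ^ A
( num ) / C ^ A
( num ) / num ^ A
( num ) / num ^ B
( num ) / num ^ C
( num ) / num ^ num

[S [S [A [B [C ( [S [A [B [C num]]]] )]] / [A [B [C num]]]]] ^ [A [B [C num]]]]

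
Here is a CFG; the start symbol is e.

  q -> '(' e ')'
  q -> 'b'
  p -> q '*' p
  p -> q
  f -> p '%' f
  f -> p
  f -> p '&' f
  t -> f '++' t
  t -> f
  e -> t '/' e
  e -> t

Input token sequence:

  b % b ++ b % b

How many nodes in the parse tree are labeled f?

[e [t [f [p [q b]] % [f [p [q b]]]] ++ [t [f [p [q b]] % [f [p [q b]]]]]]]

4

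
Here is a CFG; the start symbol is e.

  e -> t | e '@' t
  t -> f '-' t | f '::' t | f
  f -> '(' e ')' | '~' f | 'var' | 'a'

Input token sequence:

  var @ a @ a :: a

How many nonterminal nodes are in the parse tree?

11

[e [e [e [t [f var]]] @ [t [f a]]] @ [t [f a] :: [t [f a]]]]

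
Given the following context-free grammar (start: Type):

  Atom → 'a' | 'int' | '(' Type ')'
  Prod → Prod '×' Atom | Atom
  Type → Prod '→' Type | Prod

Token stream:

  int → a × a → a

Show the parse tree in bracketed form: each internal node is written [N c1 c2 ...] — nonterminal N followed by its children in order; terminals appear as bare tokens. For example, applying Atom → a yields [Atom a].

Type
Prod → Type
Atom → Type
int → Type
int → Prod → Type
int → Prod × Atom → Type
int → Atom × Atom → Type
int → a × Atom → Type
int → a × a → Type
int → a × a → Prod
int → a × a → Atom
int → a × a → a

[Type [Prod [Atom int]] → [Type [Prod [Prod [Atom a]] × [Atom a]] → [Type [Prod [Atom a]]]]]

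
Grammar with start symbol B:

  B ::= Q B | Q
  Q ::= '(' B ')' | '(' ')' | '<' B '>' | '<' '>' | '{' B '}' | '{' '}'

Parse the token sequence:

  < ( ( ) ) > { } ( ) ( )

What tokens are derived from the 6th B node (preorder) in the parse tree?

[B [Q < [B [Q ( [B [Q ( )]] )]] >] [B [Q { }] [B [Q ( )] [B [Q ( )]]]]]

( )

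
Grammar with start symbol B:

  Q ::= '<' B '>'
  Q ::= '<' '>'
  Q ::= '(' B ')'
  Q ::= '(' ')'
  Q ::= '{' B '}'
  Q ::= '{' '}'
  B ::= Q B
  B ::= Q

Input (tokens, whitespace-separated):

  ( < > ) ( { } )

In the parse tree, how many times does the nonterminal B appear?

[B [Q ( [B [Q < >]] )] [B [Q ( [B [Q { }]] )]]]

4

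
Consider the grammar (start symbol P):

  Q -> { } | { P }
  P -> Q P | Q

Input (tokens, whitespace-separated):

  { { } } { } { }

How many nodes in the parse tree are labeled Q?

4

[P [Q { [P [Q { }]] }] [P [Q { }] [P [Q { }]]]]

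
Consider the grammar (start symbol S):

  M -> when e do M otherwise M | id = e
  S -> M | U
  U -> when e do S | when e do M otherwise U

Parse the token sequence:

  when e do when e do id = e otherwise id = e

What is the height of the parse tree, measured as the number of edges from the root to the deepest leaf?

5

[S [U when e do [S [M when e do [M id = e] otherwise [M id = e]]]]]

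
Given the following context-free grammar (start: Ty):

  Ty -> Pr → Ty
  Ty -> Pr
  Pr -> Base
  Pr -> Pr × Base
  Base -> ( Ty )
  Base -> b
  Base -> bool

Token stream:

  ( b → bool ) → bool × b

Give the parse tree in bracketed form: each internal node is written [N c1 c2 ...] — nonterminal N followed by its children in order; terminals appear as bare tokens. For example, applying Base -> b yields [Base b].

Ty
Pr → Ty
Base → Ty
( Ty ) → Ty
( Pr → Ty ) → Ty
( Base → Ty ) → Ty
( b → Ty ) → Ty
( b → Pr ) → Ty
( b → Base ) → Ty
( b → bool ) → Ty
( b → bool ) → Pr
( b → bool ) → Pr × Base
( b → bool ) → Base × Base
( b → bool ) → bool × Base
( b → bool ) → bool × b

[Ty [Pr [Base ( [Ty [Pr [Base b]] → [Ty [Pr [Base bool]]]] )]] → [Ty [Pr [Pr [Base bool]] × [Base b]]]]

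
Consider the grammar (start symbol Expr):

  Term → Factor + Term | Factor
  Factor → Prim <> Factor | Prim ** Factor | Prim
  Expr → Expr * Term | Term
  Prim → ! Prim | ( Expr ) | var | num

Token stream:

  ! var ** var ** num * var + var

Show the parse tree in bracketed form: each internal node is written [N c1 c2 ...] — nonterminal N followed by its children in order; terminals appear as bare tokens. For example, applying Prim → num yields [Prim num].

Expr
Expr * Term
Term * Term
Factor * Term
Prim ** Factor * Term
! Prim ** Factor * Term
! var ** Factor * Term
! var ** Prim ** Factor * Term
! var ** var ** Factor * Term
! var ** var ** Prim * Term
! var ** var ** num * Term
! var ** var ** num * Factor + Term
! var ** var ** num * Prim + Term
! var ** var ** num * var + Term
! var ** var ** num * var + Factor
! var ** var ** num * var + Prim
! var ** var ** num * var + var

[Expr [Expr [Term [Factor [Prim ! [Prim var]] ** [Factor [Prim var] ** [Factor [Prim num]]]]]] * [Term [Factor [Prim var]] + [Term [Factor [Prim var]]]]]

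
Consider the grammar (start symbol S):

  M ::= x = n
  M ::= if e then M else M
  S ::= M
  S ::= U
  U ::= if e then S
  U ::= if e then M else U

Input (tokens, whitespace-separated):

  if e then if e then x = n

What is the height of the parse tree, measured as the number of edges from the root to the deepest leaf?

[S [U if e then [S [U if e then [S [M x = n]]]]]]

6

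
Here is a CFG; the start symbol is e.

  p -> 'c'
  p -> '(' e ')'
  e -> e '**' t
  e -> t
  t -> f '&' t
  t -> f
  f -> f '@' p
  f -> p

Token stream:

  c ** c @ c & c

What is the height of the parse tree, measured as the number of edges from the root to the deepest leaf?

[e [e [t [f [p c]]]] ** [t [f [f [p c]] @ [p c]] & [t [f [p c]]]]]

5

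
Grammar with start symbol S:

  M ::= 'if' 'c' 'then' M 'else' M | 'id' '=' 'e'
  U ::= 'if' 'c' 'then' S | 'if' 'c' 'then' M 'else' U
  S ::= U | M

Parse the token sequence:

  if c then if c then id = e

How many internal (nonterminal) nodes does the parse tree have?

6

[S [U if c then [S [U if c then [S [M id = e]]]]]]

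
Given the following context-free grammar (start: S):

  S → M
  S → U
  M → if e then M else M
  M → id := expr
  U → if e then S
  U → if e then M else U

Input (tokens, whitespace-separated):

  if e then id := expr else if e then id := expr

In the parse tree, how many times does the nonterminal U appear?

2

[S [U if e then [M id := expr] else [U if e then [S [M id := expr]]]]]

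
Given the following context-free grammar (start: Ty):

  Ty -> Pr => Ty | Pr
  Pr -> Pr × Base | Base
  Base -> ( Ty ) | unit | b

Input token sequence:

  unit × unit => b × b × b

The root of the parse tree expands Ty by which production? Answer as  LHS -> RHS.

[Ty [Pr [Pr [Base unit]] × [Base unit]] => [Ty [Pr [Pr [Pr [Base b]] × [Base b]] × [Base b]]]]

Ty -> Pr => Ty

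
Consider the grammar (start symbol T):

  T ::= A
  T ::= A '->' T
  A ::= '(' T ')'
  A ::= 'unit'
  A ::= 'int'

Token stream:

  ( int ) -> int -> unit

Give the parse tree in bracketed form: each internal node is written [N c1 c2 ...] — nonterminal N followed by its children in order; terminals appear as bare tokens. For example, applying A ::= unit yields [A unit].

[T [A ( [T [A int]] )] -> [T [A int] -> [T [A unit]]]]

T
A -> T
( T ) -> T
( A ) -> T
( int ) -> T
( int ) -> A -> T
( int ) -> int -> T
( int ) -> int -> A
( int ) -> int -> unit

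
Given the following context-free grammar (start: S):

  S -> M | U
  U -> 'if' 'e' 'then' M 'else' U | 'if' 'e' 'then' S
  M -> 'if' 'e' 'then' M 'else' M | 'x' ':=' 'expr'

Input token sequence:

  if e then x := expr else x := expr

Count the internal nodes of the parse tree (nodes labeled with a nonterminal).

4

[S [M if e then [M x := expr] else [M x := expr]]]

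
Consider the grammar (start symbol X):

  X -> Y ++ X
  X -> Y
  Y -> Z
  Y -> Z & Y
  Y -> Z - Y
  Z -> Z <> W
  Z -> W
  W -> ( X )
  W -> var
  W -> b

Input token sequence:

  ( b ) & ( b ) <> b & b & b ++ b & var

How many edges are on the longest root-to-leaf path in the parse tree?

10

[X [Y [Z [W ( [X [Y [Z [W b]]]] )]] & [Y [Z [Z [W ( [X [Y [Z [W b]]]] )]] <> [W b]] & [Y [Z [W b]] & [Y [Z [W b]]]]]] ++ [X [Y [Z [W b]] & [Y [Z [W var]]]]]]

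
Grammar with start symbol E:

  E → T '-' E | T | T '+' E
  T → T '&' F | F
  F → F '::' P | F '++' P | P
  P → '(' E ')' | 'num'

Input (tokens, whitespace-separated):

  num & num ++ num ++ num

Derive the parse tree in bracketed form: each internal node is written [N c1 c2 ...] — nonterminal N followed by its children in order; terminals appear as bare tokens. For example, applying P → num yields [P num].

E
T
T & F
F & F
P & F
num & F
num & F ++ P
num & F ++ P ++ P
num & P ++ P ++ P
num & num ++ P ++ P
num & num ++ num ++ P
num & num ++ num ++ num

[E [T [T [F [P num]]] & [F [F [F [P num]] ++ [P num]] ++ [P num]]]]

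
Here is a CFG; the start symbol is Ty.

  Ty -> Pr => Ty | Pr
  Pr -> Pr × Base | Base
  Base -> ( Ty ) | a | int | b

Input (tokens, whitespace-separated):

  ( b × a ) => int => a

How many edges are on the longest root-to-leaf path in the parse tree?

[Ty [Pr [Base ( [Ty [Pr [Pr [Base b]] × [Base a]]] )]] => [Ty [Pr [Base int]] => [Ty [Pr [Base a]]]]]

7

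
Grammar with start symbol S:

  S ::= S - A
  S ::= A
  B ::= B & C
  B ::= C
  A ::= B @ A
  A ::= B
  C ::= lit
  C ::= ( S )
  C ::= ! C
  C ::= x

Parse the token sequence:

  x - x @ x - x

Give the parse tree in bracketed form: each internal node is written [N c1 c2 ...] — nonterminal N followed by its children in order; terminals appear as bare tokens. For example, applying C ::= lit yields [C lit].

S
S - A
S - A - A
A - A - A
B - A - A
C - A - A
x - A - A
x - B @ A - A
x - C @ A - A
x - x @ A - A
x - x @ B - A
x - x @ C - A
x - x @ x - A
x - x @ x - B
x - x @ x - C
x - x @ x - x

[S [S [S [A [B [C x]]]] - [A [B [C x]] @ [A [B [C x]]]]] - [A [B [C x]]]]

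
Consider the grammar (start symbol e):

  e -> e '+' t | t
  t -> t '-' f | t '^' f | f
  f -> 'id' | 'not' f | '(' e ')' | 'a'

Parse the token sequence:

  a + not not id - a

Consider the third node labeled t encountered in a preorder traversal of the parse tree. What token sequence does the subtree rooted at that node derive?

[e [e [t [f a]]] + [t [t [f not [f not [f id]]]] - [f a]]]

not not id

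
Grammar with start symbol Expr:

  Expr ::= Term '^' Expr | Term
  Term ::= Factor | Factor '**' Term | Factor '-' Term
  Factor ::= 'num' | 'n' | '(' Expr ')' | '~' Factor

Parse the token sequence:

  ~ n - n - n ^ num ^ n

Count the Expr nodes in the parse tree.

[Expr [Term [Factor ~ [Factor n]] - [Term [Factor n] - [Term [Factor n]]]] ^ [Expr [Term [Factor num]] ^ [Expr [Term [Factor n]]]]]

3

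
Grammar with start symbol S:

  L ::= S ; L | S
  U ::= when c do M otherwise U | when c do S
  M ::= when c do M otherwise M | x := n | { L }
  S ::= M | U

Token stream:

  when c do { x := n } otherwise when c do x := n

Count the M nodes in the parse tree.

[S [U when c do [M { [L [S [M x := n]]] }] otherwise [U when c do [S [M x := n]]]]]

3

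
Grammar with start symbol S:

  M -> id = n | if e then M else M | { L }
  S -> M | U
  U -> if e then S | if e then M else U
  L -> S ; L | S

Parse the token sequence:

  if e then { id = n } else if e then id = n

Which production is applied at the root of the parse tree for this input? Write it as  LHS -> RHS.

[S [U if e then [M { [L [S [M id = n]]] }] else [U if e then [S [M id = n]]]]]

S -> U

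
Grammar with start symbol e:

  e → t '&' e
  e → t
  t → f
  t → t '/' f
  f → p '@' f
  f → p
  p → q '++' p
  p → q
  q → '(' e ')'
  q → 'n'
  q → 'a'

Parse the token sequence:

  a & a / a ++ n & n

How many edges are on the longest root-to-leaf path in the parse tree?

[e [t [f [p [q a]]]] & [e [t [t [f [p [q a]]]] / [f [p [q a] ++ [p [q n]]]]] & [e [t [f [p [q n]]]]]]]

7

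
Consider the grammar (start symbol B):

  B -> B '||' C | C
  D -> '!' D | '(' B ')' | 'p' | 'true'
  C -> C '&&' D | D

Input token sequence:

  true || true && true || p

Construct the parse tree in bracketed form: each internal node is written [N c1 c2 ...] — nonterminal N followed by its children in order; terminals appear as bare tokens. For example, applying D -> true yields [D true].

[B [B [B [C [D true]]] || [C [C [D true]] && [D true]]] || [C [D p]]]

B
B || C
B || C || C
C || C || C
D || C || C
true || C || C
true || C && D || C
true || D && D || C
true || true && D || C
true || true && true || C
true || true && true || D
true || true && true || p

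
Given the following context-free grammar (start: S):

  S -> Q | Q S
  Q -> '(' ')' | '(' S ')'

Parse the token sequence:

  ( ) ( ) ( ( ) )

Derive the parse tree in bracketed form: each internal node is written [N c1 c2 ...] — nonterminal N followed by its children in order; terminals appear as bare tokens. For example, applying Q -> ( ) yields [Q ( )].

S
Q S
( ) S
( ) Q S
( ) ( ) S
( ) ( ) Q
( ) ( ) ( S )
( ) ( ) ( Q )
( ) ( ) ( ( ) )

[S [Q ( )] [S [Q ( )] [S [Q ( [S [Q ( )]] )]]]]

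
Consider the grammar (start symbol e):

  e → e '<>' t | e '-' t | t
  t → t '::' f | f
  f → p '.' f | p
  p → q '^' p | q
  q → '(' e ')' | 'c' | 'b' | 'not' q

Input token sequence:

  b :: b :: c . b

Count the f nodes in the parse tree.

[e [t [t [t [f [p [q b]]]] :: [f [p [q b]]]] :: [f [p [q c]] . [f [p [q b]]]]]]

4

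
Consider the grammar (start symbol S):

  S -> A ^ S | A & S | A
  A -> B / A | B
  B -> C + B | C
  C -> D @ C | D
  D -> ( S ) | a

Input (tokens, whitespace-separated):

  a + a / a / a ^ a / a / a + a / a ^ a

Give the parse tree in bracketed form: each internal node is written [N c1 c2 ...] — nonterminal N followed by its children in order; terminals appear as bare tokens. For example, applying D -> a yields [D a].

[S [A [B [C [D a]] + [B [C [D a]]]] / [A [B [C [D a]]] / [A [B [C [D a]]]]]] ^ [S [A [B [C [D a]]] / [A [B [C [D a]]] / [A [B [C [D a]] + [B [C [D a]]]] / [A [B [C [D a]]]]]]] ^ [S [A [B [C [D a]]]]]]]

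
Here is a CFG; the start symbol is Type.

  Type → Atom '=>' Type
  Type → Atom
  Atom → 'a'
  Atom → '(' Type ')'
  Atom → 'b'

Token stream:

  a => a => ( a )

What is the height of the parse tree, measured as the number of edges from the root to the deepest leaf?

[Type [Atom a] => [Type [Atom a] => [Type [Atom ( [Type [Atom a]] )]]]]

6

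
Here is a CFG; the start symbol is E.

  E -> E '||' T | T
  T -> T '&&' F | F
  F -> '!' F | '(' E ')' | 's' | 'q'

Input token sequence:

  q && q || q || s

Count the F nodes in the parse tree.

[E [E [E [T [T [F q]] && [F q]]] || [T [F q]]] || [T [F s]]]

4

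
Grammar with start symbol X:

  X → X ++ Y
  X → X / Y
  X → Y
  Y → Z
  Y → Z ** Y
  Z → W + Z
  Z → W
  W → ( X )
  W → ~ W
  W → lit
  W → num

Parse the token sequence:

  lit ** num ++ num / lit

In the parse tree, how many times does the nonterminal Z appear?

4

[X [X [X [Y [Z [W lit]] ** [Y [Z [W num]]]]] ++ [Y [Z [W num]]]] / [Y [Z [W lit]]]]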